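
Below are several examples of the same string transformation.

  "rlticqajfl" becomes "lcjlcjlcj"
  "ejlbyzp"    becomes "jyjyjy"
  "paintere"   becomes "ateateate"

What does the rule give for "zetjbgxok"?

Rule — keep one character in every 3, starting at position 2 (positions 2nd, 5th, 8th, ...), then write the whole string 3 times in a row.
Applying both steps to "zetjbgxok": "ebo", then "eboeboebo".
(Check on "ejlbyzp": → "jy" → "jyjyjy" ✓)

eboeboebo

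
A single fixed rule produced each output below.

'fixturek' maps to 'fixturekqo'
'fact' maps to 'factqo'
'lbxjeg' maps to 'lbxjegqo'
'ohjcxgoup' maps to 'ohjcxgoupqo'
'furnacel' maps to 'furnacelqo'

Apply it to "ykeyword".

Each output is the input with this applied: append "qo".
Applying that to "ykeyword" gives "ykeywordqo".

ykeywordqo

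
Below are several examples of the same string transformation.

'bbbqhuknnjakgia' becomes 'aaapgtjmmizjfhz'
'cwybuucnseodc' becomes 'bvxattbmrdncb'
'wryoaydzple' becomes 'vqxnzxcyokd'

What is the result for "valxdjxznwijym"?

uzkwciwymvhixl

The rule is to shift every letter 1 place backward in the alphabet (wrapping around).
Applying that to "valxdjxznwijym" gives "uzkwciwymvhixl".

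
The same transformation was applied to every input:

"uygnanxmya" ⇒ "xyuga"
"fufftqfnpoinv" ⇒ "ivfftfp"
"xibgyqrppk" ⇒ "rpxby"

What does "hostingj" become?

Rule — keep every other character starting from the first (positions 1st, 3rd, 5th, ...), then move the last 2 characters to the front (rotate right by 2).
For "hostingj", step one produces "hsig"; step two turns that into "ighs".

ighs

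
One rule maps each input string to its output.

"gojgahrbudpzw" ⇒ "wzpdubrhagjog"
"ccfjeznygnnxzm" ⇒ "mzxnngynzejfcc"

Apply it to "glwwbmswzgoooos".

Looking at the pairs, the operation is to reverse the string.
Applying that to "glwwbmswzgoooos" gives "soooogzwsmbwwlg".

soooogzwsmbwwlg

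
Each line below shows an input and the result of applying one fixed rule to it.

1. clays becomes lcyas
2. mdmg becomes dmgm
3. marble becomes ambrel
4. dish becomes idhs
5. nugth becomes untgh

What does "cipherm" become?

The rule is to swap each adjacent pair of characters (1↔2, 3↔4, ...).
Applying that to "cipherm" gives "ichprem".

ichprem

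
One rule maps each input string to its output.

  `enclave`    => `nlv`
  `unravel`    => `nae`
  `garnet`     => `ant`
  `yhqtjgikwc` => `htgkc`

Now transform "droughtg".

ruhg

Looking at the pairs, the operation is to keep every other character starting from the second (positions 2nd, 4th, 6th, ...).
"droughtg" → "ruhg".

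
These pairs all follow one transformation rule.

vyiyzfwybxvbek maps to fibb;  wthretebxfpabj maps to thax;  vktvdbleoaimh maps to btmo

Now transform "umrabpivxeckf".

Rule — keep one character in every 3, starting at position 3 (positions 3rd, 6th, 9th, ...), then swap each adjacent pair of characters (1↔2, 3↔4, ...).
Working it through for "umrabpivxeckf": intermediate "rpxk", final "prkx".

prkx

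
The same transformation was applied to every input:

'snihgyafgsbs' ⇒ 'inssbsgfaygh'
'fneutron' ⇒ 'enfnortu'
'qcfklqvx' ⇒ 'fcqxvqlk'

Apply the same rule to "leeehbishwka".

eelakwhsibhe

Each output is the input with this applied: reverse the string, then move the last 3 characters to the front (rotate right by 3).
"leeehbishwka" → "akwhsibheeel" → "eelakwhsibhe".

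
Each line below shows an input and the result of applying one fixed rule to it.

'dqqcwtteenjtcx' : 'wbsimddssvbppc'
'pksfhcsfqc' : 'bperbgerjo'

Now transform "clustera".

zqdsrtkb

Rule — reverse the string, then shift every letter 1 place backward in the alphabet (wrapping around).
"clustera" → "aretsulc" → "zqdsrtkb".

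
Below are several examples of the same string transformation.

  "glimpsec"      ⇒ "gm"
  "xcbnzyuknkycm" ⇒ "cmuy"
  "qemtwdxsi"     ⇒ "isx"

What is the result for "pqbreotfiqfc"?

The pattern: sort the characters into alphabetical order, then keep one character in every 3, starting at position 3 (positions 3rd, 6th, 9th, ...).
Starting from "pqbreotfiqfc": after the first operation, "bceffiopqqrt"; after the second, "eiqt".

eiqt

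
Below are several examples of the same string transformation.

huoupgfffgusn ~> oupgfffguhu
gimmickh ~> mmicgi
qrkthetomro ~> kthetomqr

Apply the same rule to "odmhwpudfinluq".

mhwpudfinlod

Each output is the input with this applied: delete the last 2 characters, then move the first 2 characters to the end (rotate left by 2).
On "odmhwpudfinluq": the first step gives "odmhwpudfinl", and the second then gives "mhwpudfinlod".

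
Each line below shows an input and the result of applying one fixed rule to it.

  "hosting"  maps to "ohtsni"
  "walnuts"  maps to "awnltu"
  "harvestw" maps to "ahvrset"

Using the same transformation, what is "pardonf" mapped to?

apdrno

Each output is the input with this applied: delete the last character, then swap each adjacent pair of characters (1↔2, 3↔4, ...).
Applying both steps to "pardonf": "pardon", then "apdrno".
(Check on "hosting": → "hostin" → "ohtsni" ✓)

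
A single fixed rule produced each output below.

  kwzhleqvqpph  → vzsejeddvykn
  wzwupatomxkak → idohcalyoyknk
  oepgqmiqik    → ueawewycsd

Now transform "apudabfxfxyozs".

The transformation: shift every letter 12 places backward in the alphabet (wrapping around), then move the first 3 characters to the end (rotate left by 3).
"apudabfxfxyozs" → "odiroptltlmcng" → "roptltlmcngodi".

roptltlmcngodi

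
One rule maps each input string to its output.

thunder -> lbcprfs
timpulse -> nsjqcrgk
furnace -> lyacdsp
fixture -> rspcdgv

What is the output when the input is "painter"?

lrcpnyg

The transformation: shift every letter 2 places backward in the alphabet (wrapping around), then move the first 3 characters to the end (rotate left by 3).
On "painter": the first step gives "nyglrcp", and the second then gives "lrcpnyg".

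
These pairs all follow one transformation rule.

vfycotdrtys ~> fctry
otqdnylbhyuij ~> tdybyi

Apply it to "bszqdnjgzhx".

What's happening: keep every other character starting from the second (positions 2nd, 4th, 6th, ...).
So "bszqdnjgzhx" becomes "sqngh".

sqngh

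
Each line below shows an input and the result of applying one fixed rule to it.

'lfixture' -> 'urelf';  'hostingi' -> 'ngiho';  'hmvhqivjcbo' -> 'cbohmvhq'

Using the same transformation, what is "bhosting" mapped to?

The pattern: move the last 3 characters to the front (rotate right by 3), then delete the last 3 characters.
Applying both steps to "bhosting": "ingbhost", then "ingbh".
(Check on "hmvhqivjcbo": → "cbohmvhqivj" → "cbohmvhq" ✓)

ingbh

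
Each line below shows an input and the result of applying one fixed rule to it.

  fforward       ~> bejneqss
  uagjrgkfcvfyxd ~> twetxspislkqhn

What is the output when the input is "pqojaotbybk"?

Looking at the pairs, the operation is to shift every letter 13 places forward in the alphabet (wrapping around) — i.e. ROT13, then move the first 2 characters to the end (rotate left by 2).
For "pqojaotbybk", step one produces "cdbwnbgolox"; step two turns that into "bwnbgoloxcd".

bwnbgoloxcd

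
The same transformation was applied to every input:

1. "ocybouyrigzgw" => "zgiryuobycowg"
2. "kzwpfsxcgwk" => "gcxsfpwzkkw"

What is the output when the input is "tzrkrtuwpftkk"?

In each case the input is transformed by: reverse the string, then move the first 2 characters to the end (rotate left by 2).
Applying both steps to "tzrkrtuwpftkk": "kktfpwutrkrzt", then "tfpwutrkrztkk".

tfpwutrkrztkk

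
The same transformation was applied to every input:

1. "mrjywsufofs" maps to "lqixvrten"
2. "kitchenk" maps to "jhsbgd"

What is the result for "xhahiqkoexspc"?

wgzghpjndwr

In each case the input is transformed by: shift every letter 1 place backward in the alphabet (wrapping around), then delete the last 2 characters.
For "xhahiqkoexspc", step one produces "wgzghpjndwrob"; step two turns that into "wgzghpjndwr".
(Check on "mrjywsufofs": → "lqixvrtener" → "lqixvrten" ✓)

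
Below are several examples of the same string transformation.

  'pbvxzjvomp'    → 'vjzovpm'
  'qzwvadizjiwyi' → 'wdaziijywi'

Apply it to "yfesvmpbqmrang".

Each output is the input with this applied: swap each adjacent pair of characters (1↔2, 3↔4, ...), then delete the first 3 characters.
Working it through for "yfesvmpbqmrang": intermediate "fysemvbpmqargn", final "emvbpmqargn".

emvbpmqargn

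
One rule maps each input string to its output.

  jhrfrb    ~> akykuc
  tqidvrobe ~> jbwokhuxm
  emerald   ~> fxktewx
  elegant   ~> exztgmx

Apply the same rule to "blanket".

etgdxmu

The transformation: shift every letter 7 places backward in the alphabet (wrapping around), then move the first character to the end.
"blanket" → "etgdxmu".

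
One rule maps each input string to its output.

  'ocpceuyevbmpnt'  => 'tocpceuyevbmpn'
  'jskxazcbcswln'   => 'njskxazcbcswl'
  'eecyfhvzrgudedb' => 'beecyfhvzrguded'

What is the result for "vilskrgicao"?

ovilskrgica

The rule is to move the last character to the front.
Applying that to "vilskrgicao" gives "ovilskrgica".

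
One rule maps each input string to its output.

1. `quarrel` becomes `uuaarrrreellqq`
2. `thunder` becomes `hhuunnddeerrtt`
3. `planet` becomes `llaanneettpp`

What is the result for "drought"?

What's happening: move the first character to the end, then double every character.
Working it through for "drought": intermediate "roughtd", final "rroouugghhttdd".

rroouugghhttdd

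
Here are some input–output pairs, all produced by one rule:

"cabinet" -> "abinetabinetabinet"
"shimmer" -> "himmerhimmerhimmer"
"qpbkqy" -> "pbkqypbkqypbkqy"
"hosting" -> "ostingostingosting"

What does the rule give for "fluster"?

lusterlusterluster

What's happening: delete the first character, then write the whole string 3 times in a row.
On "fluster": the first step gives "luster", and the second then gives "lusterlusterluster".
(Check on "shimmer": → "himmer" → "himmerhimmerhimmer" ✓)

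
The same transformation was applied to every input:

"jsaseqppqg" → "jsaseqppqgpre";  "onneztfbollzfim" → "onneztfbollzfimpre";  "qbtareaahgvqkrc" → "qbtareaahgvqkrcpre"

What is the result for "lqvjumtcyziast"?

The pattern: append "pre".
For "lqvjumtcyziast" the result is "lqvjumtcyziastpre".

lqvjumtcyziastpre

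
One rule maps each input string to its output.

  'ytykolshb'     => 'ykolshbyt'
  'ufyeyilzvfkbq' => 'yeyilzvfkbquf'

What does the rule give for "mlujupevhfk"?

The pattern: move the first 2 characters to the end (rotate left by 2).
Doing the same to "mlujupevhfk": "ujupevhfkml".

ujupevhfkml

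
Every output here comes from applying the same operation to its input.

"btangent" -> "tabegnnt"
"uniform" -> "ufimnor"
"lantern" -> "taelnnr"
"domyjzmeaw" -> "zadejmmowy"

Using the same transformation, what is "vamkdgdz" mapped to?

zaddgkmv

The transformation: sort the characters into alphabetical order, then move the last character to the front.
Starting from "vamkdgdz": after the first operation, "addgkmvz"; after the second, "zaddgkmv".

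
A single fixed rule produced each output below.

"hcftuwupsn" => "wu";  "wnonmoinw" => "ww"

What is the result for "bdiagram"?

rm

What's happening: sort the characters into reverse alphabetical order, then keep only the first 2 characters.
Working it through for "bdiagram": intermediate "rmigdbaa", final "rm".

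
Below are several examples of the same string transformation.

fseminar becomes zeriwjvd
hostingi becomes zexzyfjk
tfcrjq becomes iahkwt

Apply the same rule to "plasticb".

The transformation: shift every letter 9 places backward in the alphabet (wrapping around), then swap the front and back halves of the string.
Applying both steps to "plasticb": "gcrjkzts", then "kztsgcrj".

kztsgcrj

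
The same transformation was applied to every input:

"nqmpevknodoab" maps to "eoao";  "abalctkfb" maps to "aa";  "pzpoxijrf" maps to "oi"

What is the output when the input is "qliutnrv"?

ui

In each case the input is transformed by: swap each adjacent pair of characters (1↔2, 3↔4, ...), then keep only the vowels.
On "qliutnrv": the first step gives "lquintvr", and the second then gives "ui".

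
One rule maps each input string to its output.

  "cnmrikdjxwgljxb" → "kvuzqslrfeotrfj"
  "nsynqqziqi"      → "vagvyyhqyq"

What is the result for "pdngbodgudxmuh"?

xlvojwloclfucp

The transformation: shift every letter 8 places forward in the alphabet (wrapping around).
On "pdngbodgudxmuh" that produces "xlvojwloclfucp".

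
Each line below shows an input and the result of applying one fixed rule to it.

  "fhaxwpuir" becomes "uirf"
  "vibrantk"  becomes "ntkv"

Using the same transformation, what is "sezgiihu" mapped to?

Rule — move the last 3 characters to the front (rotate right by 3), then keep only the first 4 characters.
Applying both steps to "sezgiihu": "ihusezgi", then "ihus".

ihus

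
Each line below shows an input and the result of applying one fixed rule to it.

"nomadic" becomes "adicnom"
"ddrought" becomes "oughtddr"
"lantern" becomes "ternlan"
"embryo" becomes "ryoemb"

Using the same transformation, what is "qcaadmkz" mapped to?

admkzqca

Rule — move the first 3 characters to the end (rotate left by 3).
Applying that to "qcaadmkz" gives "admkzqca".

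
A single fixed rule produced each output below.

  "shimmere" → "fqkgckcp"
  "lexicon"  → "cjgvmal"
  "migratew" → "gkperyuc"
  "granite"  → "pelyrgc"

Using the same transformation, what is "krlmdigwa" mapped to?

Rule — swap each adjacent pair of characters (1↔2, 3↔4, ...), then shift every letter 2 places backward in the alphabet (wrapping around).
Working it through for "krlmdigwa": intermediate "rkmlidwga", final "pikjgbuey".

pikjgbuey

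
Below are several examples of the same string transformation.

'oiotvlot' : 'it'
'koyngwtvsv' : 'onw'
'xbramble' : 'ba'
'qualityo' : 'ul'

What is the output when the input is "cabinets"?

What's happening: keep every other character starting from the second (positions 2nd, 4th, 6th, ...), then delete the last 2 characters.
Applying both steps to "cabinets": "aies", then "ai".

ai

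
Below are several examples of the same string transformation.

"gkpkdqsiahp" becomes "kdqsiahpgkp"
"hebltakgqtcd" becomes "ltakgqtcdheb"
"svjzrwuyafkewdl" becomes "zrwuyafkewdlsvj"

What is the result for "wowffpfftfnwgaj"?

Rule — move the first 3 characters to the end (rotate left by 3).
Doing the same to "wowffpfftfnwgaj": "ffpfftfnwgajwow".

ffpfftfnwgajwow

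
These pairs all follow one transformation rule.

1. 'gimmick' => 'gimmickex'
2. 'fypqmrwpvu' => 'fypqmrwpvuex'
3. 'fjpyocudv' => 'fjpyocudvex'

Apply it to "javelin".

The rule is to append "ex".
For "javelin" the result is "javelinex".

javelinex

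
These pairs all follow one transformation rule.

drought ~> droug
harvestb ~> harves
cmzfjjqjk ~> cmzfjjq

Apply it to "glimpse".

glimp

What's happening: delete the last 2 characters.
So "glimpse" becomes "glimp".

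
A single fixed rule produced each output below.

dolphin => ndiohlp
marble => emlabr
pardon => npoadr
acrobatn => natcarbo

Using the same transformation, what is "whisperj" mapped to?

Each output is the input with this applied: reverse the string, then take characters alternately from the front and the back (1st, last, 2nd, 2nd-last, ...).
"whisperj" → "jrepsihw" → "jwrheips".

jwrheips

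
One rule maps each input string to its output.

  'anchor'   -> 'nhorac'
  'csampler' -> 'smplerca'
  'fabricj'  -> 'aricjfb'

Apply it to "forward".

In each case the input is transformed by: move the first 2 characters to the end (rotate left by 2), then swap the first and last characters.
So "forward" becomes "owardfr".

owardfr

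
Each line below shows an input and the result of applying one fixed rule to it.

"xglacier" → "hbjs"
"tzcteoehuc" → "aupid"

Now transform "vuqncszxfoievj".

votypfk

The rule is to keep every other character starting from the second (positions 2nd, 4th, 6th, ...), then shift every letter 1 place forward in the alphabet (wrapping around).
On "vuqncszxfoievj": the first step gives "unsxoej", and the second then gives "votypfk".
(Check on "tzcteoehuc": → "ztohc" → "aupid" ✓)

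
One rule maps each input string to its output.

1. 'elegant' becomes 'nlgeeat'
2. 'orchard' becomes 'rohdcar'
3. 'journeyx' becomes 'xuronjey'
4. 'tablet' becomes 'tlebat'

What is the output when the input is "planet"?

pnleat

What's happening: sort the characters into reverse alphabetical order, then move the first character to the end.
So "planet" becomes "pnleat".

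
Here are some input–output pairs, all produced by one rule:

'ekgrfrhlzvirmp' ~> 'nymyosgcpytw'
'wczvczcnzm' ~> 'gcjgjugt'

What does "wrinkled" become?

purslk

What's happening: shift every letter 7 places forward in the alphabet (wrapping around), then delete the first 2 characters.
"wrinkled" → "dypurslk" → "purslk".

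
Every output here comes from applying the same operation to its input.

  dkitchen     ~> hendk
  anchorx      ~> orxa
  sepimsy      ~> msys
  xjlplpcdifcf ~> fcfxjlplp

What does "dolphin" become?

The rule is to move the last 3 characters to the front (rotate right by 3), then delete the last 3 characters.
Starting from "dolphin": after the first operation, "hindolp"; after the second, "hind".

hind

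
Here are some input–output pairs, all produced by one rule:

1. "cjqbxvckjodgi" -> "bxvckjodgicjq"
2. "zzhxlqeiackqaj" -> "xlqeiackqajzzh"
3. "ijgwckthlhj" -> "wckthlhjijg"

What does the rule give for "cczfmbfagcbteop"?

fmbfagcbteopccz

What's happening: move the first 3 characters to the end (rotate left by 3).
So "cczfmbfagcbteop" becomes "fmbfagcbteopccz".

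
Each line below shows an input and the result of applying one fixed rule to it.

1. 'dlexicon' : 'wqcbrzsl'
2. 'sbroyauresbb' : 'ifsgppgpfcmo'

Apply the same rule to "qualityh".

whmveioz

The rule is to swap the front and back halves of the string, then shift every letter 12 places backward in the alphabet (wrapping around).
Applying both steps to "qualityh": "ityhqual", then "whmveioz".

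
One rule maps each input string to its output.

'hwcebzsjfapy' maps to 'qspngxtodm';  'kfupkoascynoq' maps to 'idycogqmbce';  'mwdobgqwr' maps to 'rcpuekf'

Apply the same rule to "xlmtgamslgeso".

ahuoagzusgc

Rule — shift every letter 12 places backward in the alphabet (wrapping around), then delete the first 2 characters.
For "xlmtgamslgeso", step one produces "lzahuoagzusgc"; step two turns that into "ahuoagzusgc".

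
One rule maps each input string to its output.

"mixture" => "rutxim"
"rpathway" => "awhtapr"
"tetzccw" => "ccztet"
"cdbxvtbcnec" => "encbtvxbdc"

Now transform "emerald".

lareme

What's happening: reverse the string, then delete the first character.
On "emerald": the first step gives "dlareme", and the second then gives "lareme".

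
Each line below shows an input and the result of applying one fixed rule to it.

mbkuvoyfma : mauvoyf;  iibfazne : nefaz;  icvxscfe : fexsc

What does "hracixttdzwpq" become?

Looking at the pairs, the operation is to delete the first 3 characters, then move the last 2 characters to the front (rotate right by 2).
Applying both steps to "hracixttdzwpq": "cixttdzwpq", then "pqcixttdzw".
(Check on "icvxscfe": → "xscfe" → "fexsc" ✓)

pqcixttdzw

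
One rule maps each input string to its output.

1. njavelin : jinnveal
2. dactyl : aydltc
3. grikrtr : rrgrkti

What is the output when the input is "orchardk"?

rdokhacr

What's happening: swap each adjacent pair of characters (1↔2, 3↔4, ...), then take characters alternately from the front and the back (1st, last, 2nd, 2nd-last, ...).
Working it through for "orchardk": intermediate "rohcrakd", final "rdokhacr".
(Check on "grikrtr": → "rgkitrr" → "rrgrkti" ✓)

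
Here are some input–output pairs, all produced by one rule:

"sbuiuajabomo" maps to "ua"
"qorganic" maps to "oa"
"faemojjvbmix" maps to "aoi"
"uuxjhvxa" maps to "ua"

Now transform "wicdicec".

The pattern: keep one character in every 3, starting at position 2 (positions 2nd, 5th, 8th, ...), then keep only the vowels.
"wicdicec" → "ii".

ii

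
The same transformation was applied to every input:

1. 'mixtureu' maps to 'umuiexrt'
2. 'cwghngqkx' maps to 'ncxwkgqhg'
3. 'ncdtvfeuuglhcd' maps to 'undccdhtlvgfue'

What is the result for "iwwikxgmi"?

kiiwmwgix

What's happening: take characters alternately from the front and the back (1st, last, 2nd, 2nd-last, ...), then move the last character to the front.
Starting from "iwwikxgmi": after the first operation, "iiwmwgixk"; after the second, "kiiwmwgix".
(Check on "mixtureu": → "muiexrtu" → "umuiexrt" ✓)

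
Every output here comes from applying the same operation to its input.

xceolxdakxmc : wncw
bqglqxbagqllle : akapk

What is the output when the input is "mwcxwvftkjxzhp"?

lweig

What's happening: keep one character in every 3, starting at position 1 (positions 1st, 4th, 7th, ...), then shift every letter 1 place backward in the alphabet (wrapping around).
Working it through for "mwcxwvftkjxzhp": intermediate "mxfjh", final "lweig".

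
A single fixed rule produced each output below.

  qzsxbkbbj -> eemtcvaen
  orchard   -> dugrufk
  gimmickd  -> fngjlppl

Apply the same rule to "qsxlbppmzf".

The rule is to move the last 3 characters to the front (rotate right by 3), then shift every letter 3 places forward in the alphabet (wrapping around).
For "qsxlbppmzf", step one produces "mzfqsxlbpp"; step two turns that into "pcitvaoess".
(Check on "gimmickd": → "ckdgimmi" → "fngjlppl" ✓)

pcitvaoess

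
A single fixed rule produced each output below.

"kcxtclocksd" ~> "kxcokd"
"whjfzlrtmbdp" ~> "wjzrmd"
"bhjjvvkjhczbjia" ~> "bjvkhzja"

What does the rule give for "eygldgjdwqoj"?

In each case the input is transformed by: keep every other character starting from the first (positions 1st, 3rd, 5th, ...).
Applying that to "eygldgjdwqoj" gives "egdjwo".

egdjwo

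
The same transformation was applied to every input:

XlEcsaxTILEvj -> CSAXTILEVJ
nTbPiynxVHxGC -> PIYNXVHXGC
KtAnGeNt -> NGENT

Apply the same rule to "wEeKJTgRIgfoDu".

KJTGRIGFODU

In each case the input is transformed by: delete the first 3 characters, then convert every letter to uppercase.
"wEeKJTgRIgfoDu" → "KJTGRIGFODU".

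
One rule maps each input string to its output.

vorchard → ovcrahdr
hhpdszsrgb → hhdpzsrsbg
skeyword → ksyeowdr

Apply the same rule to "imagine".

The pattern: swap each adjacent pair of characters (1↔2, 3↔4, ...).
Doing the same to "imagine": "miganie".

miganie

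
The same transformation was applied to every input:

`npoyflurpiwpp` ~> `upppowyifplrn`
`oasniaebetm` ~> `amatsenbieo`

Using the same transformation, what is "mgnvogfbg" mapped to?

oggbnfvgm

The pattern: take characters alternately from the front and the back (1st, last, 2nd, 2nd-last, ...), then swap the first and last characters.
On "mgnvogfbg" that produces "oggbnfvgm".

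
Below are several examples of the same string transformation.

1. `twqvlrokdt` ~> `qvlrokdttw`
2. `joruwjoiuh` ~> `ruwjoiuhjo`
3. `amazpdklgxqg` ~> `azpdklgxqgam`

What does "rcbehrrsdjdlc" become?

behrrsdjdlcrc

Rule — move the first 2 characters to the end (rotate left by 2).
Doing the same to "rcbehrrsdjdlc": "behrrsdjdlcrc".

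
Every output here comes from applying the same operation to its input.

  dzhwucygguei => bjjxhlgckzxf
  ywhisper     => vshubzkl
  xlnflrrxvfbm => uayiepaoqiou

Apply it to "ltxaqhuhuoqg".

The pattern: shift every letter 3 places forward in the alphabet (wrapping around), then swap the front and back halves of the string.
On "ltxaqhuhuoqg": the first step gives "owadtkxkxrtj", and the second then gives "xkxrtjowadtk".
(Check on "ywhisper": → "bzklvshu" → "vshubzkl" ✓)

xkxrtjowadtk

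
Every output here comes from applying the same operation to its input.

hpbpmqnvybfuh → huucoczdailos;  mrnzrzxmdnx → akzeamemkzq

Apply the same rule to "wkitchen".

The pattern: shift every letter 13 places forward in the alphabet (wrapping around) — i.e. ROT13, then move the last 2 characters to the front (rotate right by 2).
On "wkitchen" that produces "rajxvgpu".

rajxvgpu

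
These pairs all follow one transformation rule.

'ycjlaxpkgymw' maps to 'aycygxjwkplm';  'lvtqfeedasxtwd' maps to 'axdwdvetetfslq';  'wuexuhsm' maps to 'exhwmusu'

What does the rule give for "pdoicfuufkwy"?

cydwfufuipko

In each case the input is transformed by: sort the characters into alphabetical order, then take characters alternately from the front and the back (1st, last, 2nd, 2nd-last, ...).
On "pdoicfuufkwy": the first step gives "cdffikopuuwy", and the second then gives "cydwfufuipko".
(Check on "ycjlaxpkgymw": → "acgjklmpwxyy" → "aycygxjwkplm" ✓)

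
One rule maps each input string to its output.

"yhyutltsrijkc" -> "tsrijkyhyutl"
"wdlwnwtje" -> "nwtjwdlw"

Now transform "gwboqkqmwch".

kqmwcgwboq

The transformation: delete the last character, then swap the front and back halves of the string.
Starting from "gwboqkqmwch": after the first operation, "gwboqkqmwc"; after the second, "kqmwcgwboq".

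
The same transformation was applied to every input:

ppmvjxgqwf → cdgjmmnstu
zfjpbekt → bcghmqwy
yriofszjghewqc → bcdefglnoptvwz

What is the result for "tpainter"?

Looking at the pairs, the operation is to shift every letter 3 places backward in the alphabet (wrapping around), then sort the characters into alphabetical order.
Starting from "tpainter": after the first operation, "qmxfkqbo"; after the second, "bfkmoqqx".

bfkmoqqx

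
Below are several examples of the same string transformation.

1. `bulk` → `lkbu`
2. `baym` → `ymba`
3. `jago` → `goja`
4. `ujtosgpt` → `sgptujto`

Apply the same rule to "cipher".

In each case the input is transformed by: swap the front and back halves of the string.
"cipher" → "hercip".

hercip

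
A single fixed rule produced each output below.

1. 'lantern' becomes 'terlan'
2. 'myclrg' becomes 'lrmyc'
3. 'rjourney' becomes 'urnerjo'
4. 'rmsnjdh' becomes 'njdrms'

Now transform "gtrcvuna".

cvungtr

What's happening: delete the last character, then move the first 3 characters to the end (rotate left by 3).
Applying that to "gtrcvuna" gives "cvungtr".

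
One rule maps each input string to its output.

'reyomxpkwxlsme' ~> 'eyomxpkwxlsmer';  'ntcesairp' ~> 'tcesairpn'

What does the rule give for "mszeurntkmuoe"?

Each output is the input with this applied: move the first character to the end.
On "mszeurntkmuoe" that produces "szeurntkmuoem".

szeurntkmuoem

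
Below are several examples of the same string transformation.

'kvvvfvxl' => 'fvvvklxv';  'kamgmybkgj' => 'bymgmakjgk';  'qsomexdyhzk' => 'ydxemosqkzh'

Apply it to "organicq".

The transformation: reverse the string, then move the first 3 characters to the end (rotate left by 3).
Working it through for "organicq": intermediate "qcinagro", final "nagroqci".

nagroqci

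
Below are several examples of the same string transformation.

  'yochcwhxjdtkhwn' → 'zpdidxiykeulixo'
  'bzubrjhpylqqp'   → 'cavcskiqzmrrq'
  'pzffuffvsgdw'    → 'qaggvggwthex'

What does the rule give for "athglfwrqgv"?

The rule is to shift every letter 1 place forward in the alphabet (wrapping around).
Doing the same to "athglfwrqgv": "buihmgxsrhw".

buihmgxsrhw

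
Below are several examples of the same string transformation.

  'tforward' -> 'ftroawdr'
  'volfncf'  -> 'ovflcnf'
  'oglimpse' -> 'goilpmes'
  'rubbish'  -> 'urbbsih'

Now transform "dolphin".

Looking at the pairs, the operation is to swap each adjacent pair of characters (1↔2, 3↔4, ...).
So "dolphin" becomes "odplihn".

odplihn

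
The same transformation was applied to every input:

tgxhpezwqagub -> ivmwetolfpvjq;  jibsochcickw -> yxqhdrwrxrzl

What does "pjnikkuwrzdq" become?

eycxzzjlgosf

What's happening: shift every letter 11 places backward in the alphabet (wrapping around).
Doing the same to "pjnikkuwrzdq": "eycxzzjlgosf".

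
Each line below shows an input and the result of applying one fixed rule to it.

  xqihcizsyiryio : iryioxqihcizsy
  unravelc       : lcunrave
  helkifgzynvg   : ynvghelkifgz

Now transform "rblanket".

Rule — swap the front and back halves of the string, then move the first 2 characters to the end (rotate left by 2).
"rblanket" → "etrblank".

etrblank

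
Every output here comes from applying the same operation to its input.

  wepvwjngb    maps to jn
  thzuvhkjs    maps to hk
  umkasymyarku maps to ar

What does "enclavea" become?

av

Looking at the pairs, the operation is to move the last 2 characters to the front (rotate right by 2), then keep only the last 2 characters.
Starting from "enclavea": after the first operation, "eaenclav"; after the second, "av".
(Check on "umkasymyarku": → "kuumkasymyar" → "ar" ✓)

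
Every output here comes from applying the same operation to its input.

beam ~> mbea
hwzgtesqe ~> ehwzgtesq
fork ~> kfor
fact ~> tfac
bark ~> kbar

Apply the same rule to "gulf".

fgul

Each output is the input with this applied: move the last character to the front.
For "gulf" the result is "fgul".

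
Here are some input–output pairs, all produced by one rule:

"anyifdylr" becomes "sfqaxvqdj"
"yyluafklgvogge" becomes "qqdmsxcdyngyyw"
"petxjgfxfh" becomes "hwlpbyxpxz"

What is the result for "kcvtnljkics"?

cunlfdbcauk

Each output is the input with this applied: shift every letter 8 places backward in the alphabet (wrapping around).
So "kcvtnljkics" becomes "cunlfdbcauk".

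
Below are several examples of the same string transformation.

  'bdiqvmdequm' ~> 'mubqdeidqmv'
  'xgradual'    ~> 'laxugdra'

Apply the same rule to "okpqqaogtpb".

The pattern: move the last character to the front, then take characters alternately from the front and the back (1st, last, 2nd, 2nd-last, ...).
For "okpqqaogtpb", step one produces "bokpqqaogtp"; step two turns that into "bpotkgpoqaq".

bpotkgpoqaq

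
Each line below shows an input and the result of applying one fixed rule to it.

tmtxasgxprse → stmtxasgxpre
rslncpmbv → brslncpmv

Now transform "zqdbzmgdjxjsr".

Rule — move the last character to the front, then swap the first and last characters.
"zqdbzmgdjxjsr" → "szqdbzmgdjxjr".

szqdbzmgdjxjr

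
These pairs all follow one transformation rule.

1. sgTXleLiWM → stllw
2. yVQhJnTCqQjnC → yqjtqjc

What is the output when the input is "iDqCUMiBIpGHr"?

iquiigr

Looking at the pairs, the operation is to keep every other character starting from the first (positions 1st, 3rd, 5th, ...), then convert every letter to lowercase.
Working it through for "iDqCUMiBIpGHr": intermediate "iqUiIGr", final "iquiigr".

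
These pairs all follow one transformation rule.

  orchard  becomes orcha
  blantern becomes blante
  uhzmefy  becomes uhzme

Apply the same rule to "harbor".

Looking at the pairs, the operation is to delete the last 2 characters.
So "harbor" becomes "harb".

harb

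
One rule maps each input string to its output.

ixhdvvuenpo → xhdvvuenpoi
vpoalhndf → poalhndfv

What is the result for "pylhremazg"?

The transformation: move the first character to the end.
Applying that to "pylhremazg" gives "ylhremazgp".

ylhremazgp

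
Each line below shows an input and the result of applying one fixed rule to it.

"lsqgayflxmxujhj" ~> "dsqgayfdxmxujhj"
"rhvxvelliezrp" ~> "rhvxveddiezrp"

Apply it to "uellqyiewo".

The rule is to replace every "l" with "d".
Doing the same to "uellqyiewo": "ueddqyiewo".

ueddqyiewo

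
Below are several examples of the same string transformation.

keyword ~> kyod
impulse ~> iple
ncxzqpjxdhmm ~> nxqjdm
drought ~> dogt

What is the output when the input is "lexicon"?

lxcn

The rule is to keep every other character starting from the first (positions 1st, 3rd, 5th, ...).
So "lexicon" becomes "lxcn".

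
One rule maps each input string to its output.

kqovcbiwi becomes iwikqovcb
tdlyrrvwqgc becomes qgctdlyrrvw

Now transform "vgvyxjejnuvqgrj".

grjvgvyxjejnuvq

In each case the input is transformed by: move the last 3 characters to the front (rotate right by 3).
Doing the same to "vgvyxjejnuvqgrj": "grjvgvyxjejnuvq".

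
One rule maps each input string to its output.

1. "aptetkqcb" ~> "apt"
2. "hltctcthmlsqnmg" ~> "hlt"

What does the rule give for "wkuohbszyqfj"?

wku

Looking at the pairs, the operation is to keep only the first 3 characters.
Doing the same to "wkuohbszyqfj": "wku".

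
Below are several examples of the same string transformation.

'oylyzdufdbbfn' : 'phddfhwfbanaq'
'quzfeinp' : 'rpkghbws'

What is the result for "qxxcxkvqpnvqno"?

qpsxprsxmzezzs

Rule — shift every letter 2 places forward in the alphabet (wrapping around), then reverse the string.
"qxxcxkvqpnvqno" → "szzezmxsrpxspq" → "qpsxprsxmzezzs".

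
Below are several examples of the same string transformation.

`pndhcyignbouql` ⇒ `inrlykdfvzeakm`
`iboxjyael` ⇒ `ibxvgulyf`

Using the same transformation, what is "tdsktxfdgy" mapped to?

The pattern: reverse the string, then shift every letter 3 places backward in the alphabet (wrapping around).
"tdsktxfdgy" → "vdacuqhpaq".

vdacuqhpaq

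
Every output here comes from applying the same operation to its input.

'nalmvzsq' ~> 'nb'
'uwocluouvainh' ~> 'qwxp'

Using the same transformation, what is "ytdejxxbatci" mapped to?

fzck

What's happening: shift every letter 2 places forward in the alphabet (wrapping around), then keep one character in every 3, starting at position 3 (positions 3rd, 6th, 9th, ...).
Working it through for "ytdejxxbatci": intermediate "avfglzzdcvek", final "fzck".
(Check on "uwocluouvainh": → "wyqenwqwxckpj" → "qwxp" ✓)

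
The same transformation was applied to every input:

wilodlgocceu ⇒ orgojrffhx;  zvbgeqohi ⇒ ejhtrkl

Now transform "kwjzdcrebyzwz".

mcgfuhebczc

The rule is to shift every letter 3 places forward in the alphabet (wrapping around), then delete the first 2 characters.
Applying that to "kwjzdcrebyzwz" gives "mcgfuhebczc".
(Check on "wilodlgocceu": → "zlorgojrffhx" → "orgojrffhx" ✓)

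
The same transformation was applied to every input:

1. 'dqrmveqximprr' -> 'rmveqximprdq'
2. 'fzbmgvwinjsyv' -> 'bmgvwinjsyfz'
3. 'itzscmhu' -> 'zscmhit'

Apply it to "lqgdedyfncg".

gdedyfnclq

What's happening: delete the last character, then move the first 2 characters to the end (rotate left by 2).
Applying both steps to "lqgdedyfncg": "lqgdedyfnc", then "gdedyfnclq".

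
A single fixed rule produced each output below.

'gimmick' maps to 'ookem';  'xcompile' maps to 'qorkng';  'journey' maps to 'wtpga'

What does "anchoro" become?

ejqtq

The rule is to delete the first 2 characters, then shift every letter 2 places forward in the alphabet (wrapping around).
Starting from "anchoro": after the first operation, "choro"; after the second, "ejqtq".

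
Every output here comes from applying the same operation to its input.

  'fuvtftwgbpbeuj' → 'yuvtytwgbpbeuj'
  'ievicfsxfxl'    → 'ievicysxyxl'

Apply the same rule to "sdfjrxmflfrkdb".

What's happening: replace every "f" with "y".
For "sdfjrxmflfrkdb" the result is "sdyjrxmylyrkdb".

sdyjrxmylyrkdb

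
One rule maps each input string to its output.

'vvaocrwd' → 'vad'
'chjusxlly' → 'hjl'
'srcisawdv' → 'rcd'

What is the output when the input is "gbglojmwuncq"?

The transformation: swap each adjacent pair of characters (1↔2, 3↔4, ...), then keep one character in every 3, starting at position 1 (positions 1st, 4th, 7th, ...).
"gbglojmwuncq" → "bgwu".
(Check on "vvaocrwd": → "vvoarcdw" → "vad" ✓)

bgwu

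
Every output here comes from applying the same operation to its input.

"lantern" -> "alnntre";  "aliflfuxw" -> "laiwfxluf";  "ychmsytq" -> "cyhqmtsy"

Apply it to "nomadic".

Each output is the input with this applied: move the first character to the end, then take characters alternately from the front and the back (1st, last, 2nd, 2nd-last, ...).
Starting from "nomadic": after the first operation, "omadicn"; after the second, "onmcaid".

onmcaid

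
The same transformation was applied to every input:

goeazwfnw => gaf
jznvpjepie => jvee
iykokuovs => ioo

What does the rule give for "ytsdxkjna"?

ydj

The transformation: keep one character in every 3, starting at position 1 (positions 1st, 4th, 7th, ...).
For "ytsdxkjna" the result is "ydj".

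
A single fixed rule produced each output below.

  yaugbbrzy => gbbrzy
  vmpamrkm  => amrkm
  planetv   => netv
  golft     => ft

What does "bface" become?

The transformation: delete the first 3 characters.
On "bface" that produces "ce".

ce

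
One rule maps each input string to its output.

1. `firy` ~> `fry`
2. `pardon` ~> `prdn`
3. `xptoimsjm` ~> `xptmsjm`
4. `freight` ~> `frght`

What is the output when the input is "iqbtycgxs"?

qbtycgxs

The pattern: remove every vowel.
So "iqbtycgxs" becomes "qbtycgxs".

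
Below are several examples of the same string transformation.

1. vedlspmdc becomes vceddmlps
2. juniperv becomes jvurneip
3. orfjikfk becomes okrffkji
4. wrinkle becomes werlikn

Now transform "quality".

Looking at the pairs, the operation is to take characters alternately from the front and the back (1st, last, 2nd, 2nd-last, ...).
"quality" → "qyutail".

qyutail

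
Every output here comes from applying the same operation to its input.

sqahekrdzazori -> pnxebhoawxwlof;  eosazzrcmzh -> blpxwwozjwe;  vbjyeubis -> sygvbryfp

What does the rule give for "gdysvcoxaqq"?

davpszluxnn

The pattern: shift every letter 3 places backward in the alphabet (wrapping around).
On "gdysvcoxaqq" that produces "davpszluxnn".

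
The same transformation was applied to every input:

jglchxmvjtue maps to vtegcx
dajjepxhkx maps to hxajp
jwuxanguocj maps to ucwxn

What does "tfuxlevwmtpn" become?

Each output is the input with this applied: keep every other character starting from the second (positions 2nd, 4th, 6th, ...), then move the first 3 characters to the end (rotate left by 3).
Starting from "tfuxlevwmtpn": after the first operation, "fxewtn"; after the second, "wtnfxe".

wtnfxe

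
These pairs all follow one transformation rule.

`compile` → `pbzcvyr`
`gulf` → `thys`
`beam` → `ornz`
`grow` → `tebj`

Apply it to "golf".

tbys

The transformation: shift every letter 13 places forward in the alphabet (wrapping around) — i.e. ROT13.
On "golf" that produces "tbys".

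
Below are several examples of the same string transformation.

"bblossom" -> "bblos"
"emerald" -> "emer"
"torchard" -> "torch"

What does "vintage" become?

vint

Each output is the input with this applied: delete the last 3 characters.
For "vintage" the result is "vint".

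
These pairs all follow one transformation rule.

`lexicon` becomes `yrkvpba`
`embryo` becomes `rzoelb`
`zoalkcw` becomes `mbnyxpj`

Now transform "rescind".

erfpvaq

Looking at the pairs, the operation is to shift every letter 13 places forward in the alphabet (wrapping around) — i.e. ROT13.
"rescind" → "erfpvaq".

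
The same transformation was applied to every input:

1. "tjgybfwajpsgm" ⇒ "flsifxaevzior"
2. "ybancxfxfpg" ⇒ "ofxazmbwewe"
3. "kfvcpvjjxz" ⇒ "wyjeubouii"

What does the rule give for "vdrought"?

gsucqntf

The rule is to move the last 2 characters to the front (rotate right by 2), then shift every letter 1 place backward in the alphabet (wrapping around).
On "vdrought": the first step gives "htvdroug", and the second then gives "gsucqntf".
(Check on "kfvcpvjjxz": → "xzkfvcpvjj" → "wyjeubouii" ✓)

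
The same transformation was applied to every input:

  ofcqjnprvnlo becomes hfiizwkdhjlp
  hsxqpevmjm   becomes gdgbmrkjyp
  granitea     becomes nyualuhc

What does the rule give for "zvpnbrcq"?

The transformation: move the last 3 characters to the front (rotate right by 3), then shift every letter 6 places backward in the alphabet (wrapping around).
On "zvpnbrcq" that produces "lwktpjhv".

lwktpjhv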